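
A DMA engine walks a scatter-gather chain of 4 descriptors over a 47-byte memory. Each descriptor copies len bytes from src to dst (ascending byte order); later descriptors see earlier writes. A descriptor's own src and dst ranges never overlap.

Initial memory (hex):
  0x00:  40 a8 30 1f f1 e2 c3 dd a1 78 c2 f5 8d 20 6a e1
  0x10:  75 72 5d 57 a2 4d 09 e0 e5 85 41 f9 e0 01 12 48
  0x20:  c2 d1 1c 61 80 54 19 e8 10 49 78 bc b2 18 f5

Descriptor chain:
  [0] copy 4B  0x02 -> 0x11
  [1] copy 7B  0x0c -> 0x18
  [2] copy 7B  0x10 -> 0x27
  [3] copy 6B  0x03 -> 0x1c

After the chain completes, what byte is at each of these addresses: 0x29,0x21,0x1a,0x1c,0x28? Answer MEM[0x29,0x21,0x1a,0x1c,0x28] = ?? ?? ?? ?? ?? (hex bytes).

MEM[0x29,0x21,0x1a,0x1c,0x28] = 1f a1 6a 1f 30

D0: mem[0x11..0x14] <- [30 1f f1 e2]
D1: mem[0x18..0x1e] <- [8d 20 6a e1 75 30 1f]
D2: mem[0x27..0x2d] <- [75 30 1f f1 e2 4d 09]
D3: mem[0x1c..0x21] <- [1f f1 e2 c3 dd a1]
query mem[0x29]=0x1f, mem[0x21]=0xa1, mem[0x1a]=0x6a, mem[0x1c]=0x1f, mem[0x28]=0x30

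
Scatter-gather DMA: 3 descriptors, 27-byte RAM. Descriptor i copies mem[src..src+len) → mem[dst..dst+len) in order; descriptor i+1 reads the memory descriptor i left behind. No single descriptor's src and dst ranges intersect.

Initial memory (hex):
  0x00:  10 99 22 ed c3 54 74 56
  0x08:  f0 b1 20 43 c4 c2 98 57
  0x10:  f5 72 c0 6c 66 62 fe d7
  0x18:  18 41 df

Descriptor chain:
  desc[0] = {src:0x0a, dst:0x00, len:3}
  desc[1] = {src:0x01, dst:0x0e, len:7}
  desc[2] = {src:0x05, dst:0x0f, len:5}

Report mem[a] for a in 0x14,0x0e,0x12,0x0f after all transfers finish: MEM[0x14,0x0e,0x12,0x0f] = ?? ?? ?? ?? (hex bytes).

MEM[0x14,0x0e,0x12,0x0f] = 56 43 f0 54

  after D0: wrote 3B at 0x00 = 2043c4
  after D1: wrote 7B at 0x0e = 43c4edc3547456
  after D2: wrote 5B at 0x0f = 547456f0b1
query mem[0x14]=0x56, mem[0x0e]=0x43, mem[0x12]=0xf0, mem[0x0f]=0x54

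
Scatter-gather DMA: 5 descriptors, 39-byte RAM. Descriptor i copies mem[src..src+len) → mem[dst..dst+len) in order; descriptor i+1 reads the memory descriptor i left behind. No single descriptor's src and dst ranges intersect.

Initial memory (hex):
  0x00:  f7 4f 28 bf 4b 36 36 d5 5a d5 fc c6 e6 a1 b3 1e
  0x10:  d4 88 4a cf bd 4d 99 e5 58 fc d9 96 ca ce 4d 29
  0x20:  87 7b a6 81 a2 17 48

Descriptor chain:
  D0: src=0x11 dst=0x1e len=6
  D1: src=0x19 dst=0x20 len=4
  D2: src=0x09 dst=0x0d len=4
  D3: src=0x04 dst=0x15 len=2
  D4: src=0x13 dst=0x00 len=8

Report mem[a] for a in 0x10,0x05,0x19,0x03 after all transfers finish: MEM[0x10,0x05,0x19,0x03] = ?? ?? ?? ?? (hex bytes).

D0: mem[0x1e..0x23] <- [88 4a cf bd 4d 99]
D1: mem[0x20..0x23] <- [fc d9 96 ca]
D2: mem[0x0d..0x10] <- [d5 fc c6 e6]
D3: mem[0x15..0x16] <- [4b 36]
D4: mem[0x00..0x07] <- [cf bd 4b 36 e5 58 fc d9]
query mem[0x10]=0xe6, mem[0x05]=0x58, mem[0x19]=0xfc, mem[0x03]=0x36

MEM[0x10,0x05,0x19,0x03] = e6 58 fc 36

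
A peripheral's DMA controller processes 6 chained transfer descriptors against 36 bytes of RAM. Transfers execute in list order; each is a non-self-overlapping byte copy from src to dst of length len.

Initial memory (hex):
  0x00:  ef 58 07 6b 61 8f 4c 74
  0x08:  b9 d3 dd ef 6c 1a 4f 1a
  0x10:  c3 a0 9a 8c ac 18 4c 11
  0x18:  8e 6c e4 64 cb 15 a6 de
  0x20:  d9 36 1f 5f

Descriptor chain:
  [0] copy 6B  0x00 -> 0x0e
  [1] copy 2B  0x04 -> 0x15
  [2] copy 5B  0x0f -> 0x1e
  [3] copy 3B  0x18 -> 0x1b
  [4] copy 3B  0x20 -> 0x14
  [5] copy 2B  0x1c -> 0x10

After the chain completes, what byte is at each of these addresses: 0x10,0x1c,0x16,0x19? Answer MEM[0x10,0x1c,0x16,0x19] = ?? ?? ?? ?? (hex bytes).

MEM[0x10,0x1c,0x16,0x19] = 6c 6c 8f 6c

  after D0: wrote 6B at 0x0e = ef58076b618f
  after D1: wrote 2B at 0x15 = 618f
  after D2: wrote 5B at 0x1e = 58076b618f
  after D3: wrote 3B at 0x1b = 8e6ce4
  after D4: wrote 3B at 0x14 = 6b618f
  after D5: wrote 2B at 0x10 = 6ce4
query mem[0x10]=0x6c, mem[0x1c]=0x6c, mem[0x16]=0x8f, mem[0x19]=0x6c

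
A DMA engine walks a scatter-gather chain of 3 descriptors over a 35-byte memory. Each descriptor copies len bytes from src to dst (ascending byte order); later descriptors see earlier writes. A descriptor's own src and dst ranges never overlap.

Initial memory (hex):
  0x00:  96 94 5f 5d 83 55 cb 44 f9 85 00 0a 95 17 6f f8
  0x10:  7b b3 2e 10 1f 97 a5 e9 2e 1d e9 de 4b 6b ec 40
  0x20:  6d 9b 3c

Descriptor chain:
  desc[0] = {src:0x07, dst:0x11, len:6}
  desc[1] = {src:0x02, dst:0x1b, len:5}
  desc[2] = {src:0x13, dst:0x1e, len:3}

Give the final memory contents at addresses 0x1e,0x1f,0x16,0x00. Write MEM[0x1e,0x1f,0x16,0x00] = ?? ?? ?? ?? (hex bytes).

[0] 0x07->0x11 len=6 : 44 f9 85 00 0a 95
[1] 0x02->0x1b len=5 : 5f 5d 83 55 cb
[2] 0x13->0x1e len=3 : 85 00 0a
query mem[0x1e]=0x85, mem[0x1f]=0x00, mem[0x16]=0x95, mem[0x00]=0x96

MEM[0x1e,0x1f,0x16,0x00] = 85 00 95 96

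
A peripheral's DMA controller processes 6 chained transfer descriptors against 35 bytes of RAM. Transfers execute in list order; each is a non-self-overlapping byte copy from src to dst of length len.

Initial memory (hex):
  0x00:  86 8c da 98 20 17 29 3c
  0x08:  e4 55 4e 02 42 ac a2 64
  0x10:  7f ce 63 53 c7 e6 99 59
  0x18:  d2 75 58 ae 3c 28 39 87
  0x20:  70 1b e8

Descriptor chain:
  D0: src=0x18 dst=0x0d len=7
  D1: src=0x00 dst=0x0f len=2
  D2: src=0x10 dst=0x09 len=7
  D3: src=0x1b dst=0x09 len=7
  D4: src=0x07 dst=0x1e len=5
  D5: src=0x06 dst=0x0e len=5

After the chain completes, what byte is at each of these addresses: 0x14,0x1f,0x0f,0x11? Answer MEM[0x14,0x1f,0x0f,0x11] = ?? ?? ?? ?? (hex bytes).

MEM[0x14,0x1f,0x0f,0x11] = c7 e4 3c ae

[0] 0x18->0x0d len=7 : d2 75 58 ae 3c 28 39
[1] 0x00->0x0f len=2 : 86 8c
[2] 0x10->0x09 len=7 : 8c 3c 28 39 c7 e6 99
[3] 0x1b->0x09 len=7 : ae 3c 28 39 87 70 1b
[4] 0x07->0x1e len=5 : 3c e4 ae 3c 28
[5] 0x06->0x0e len=5 : 29 3c e4 ae 3c
query mem[0x14]=0xc7, mem[0x1f]=0xe4, mem[0x0f]=0x3c, mem[0x11]=0xae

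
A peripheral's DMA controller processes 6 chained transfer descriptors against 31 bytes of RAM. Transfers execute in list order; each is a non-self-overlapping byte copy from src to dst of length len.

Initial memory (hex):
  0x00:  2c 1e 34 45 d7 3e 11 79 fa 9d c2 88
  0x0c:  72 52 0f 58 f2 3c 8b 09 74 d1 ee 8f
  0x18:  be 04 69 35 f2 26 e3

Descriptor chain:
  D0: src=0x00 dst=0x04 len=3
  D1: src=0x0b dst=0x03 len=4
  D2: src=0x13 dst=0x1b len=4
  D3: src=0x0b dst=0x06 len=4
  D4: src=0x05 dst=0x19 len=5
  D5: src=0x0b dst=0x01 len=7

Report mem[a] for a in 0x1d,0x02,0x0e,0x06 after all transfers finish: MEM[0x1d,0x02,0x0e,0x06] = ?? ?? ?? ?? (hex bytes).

D0: mem[0x04..0x06] <- [2c 1e 34]
D1: mem[0x03..0x06] <- [88 72 52 0f]
D2: mem[0x1b..0x1e] <- [09 74 d1 ee]
D3: mem[0x06..0x09] <- [88 72 52 0f]
D4: mem[0x19..0x1d] <- [52 88 72 52 0f]
D5: mem[0x01..0x07] <- [88 72 52 0f 58 f2 3c]
query mem[0x1d]=0x0f, mem[0x02]=0x72, mem[0x0e]=0x0f, mem[0x06]=0xf2

MEM[0x1d,0x02,0x0e,0x06] = 0f 72 0f f2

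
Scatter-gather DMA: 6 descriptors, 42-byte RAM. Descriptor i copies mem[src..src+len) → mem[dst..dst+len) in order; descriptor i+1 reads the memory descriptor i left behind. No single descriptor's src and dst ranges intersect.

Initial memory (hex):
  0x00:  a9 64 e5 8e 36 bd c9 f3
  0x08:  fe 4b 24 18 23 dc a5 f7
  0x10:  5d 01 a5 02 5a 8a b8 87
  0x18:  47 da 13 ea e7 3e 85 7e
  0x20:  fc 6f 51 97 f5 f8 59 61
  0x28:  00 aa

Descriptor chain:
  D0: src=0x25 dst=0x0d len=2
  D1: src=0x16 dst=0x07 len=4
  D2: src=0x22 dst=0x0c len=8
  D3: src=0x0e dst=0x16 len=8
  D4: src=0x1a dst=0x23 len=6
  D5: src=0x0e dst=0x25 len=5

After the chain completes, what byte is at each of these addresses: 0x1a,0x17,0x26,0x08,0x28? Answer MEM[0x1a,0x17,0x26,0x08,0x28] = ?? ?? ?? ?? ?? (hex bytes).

MEM[0x1a,0x17,0x26,0x08,0x28] = 00 f8 f8 87 61

  after D0: wrote 2B at 0x0d = f859
  after D1: wrote 4B at 0x07 = b88747da
  after D2: wrote 8B at 0x0c = 5197f5f8596100aa
  after D3: wrote 8B at 0x16 = f5f8596100aa5a8a
  after D4: wrote 6B at 0x23 = 00aa5a8a857e
  after D5: wrote 5B at 0x25 = f5f8596100
query mem[0x1a]=0x00, mem[0x17]=0xf8, mem[0x26]=0xf8, mem[0x08]=0x87, mem[0x28]=0x61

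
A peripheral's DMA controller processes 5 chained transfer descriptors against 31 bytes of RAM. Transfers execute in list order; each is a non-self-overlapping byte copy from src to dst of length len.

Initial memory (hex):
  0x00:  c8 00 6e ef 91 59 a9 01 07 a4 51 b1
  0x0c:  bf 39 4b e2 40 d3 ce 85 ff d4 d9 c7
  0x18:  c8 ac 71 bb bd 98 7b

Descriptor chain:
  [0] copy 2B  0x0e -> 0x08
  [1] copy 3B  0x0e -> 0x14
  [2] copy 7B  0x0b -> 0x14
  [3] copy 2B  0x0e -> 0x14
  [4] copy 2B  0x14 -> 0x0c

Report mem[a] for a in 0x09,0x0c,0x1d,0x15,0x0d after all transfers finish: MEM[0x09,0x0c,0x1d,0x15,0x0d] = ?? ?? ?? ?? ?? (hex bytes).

[0] 0x0e->0x08 len=2 : 4b e2
[1] 0x0e->0x14 len=3 : 4b e2 40
[2] 0x0b->0x14 len=7 : b1 bf 39 4b e2 40 d3
[3] 0x0e->0x14 len=2 : 4b e2
[4] 0x14->0x0c len=2 : 4b e2
query mem[0x09]=0xe2, mem[0x0c]=0x4b, mem[0x1d]=0x98, mem[0x15]=0xe2, mem[0x0d]=0xe2

MEM[0x09,0x0c,0x1d,0x15,0x0d] = e2 4b 98 e2 e2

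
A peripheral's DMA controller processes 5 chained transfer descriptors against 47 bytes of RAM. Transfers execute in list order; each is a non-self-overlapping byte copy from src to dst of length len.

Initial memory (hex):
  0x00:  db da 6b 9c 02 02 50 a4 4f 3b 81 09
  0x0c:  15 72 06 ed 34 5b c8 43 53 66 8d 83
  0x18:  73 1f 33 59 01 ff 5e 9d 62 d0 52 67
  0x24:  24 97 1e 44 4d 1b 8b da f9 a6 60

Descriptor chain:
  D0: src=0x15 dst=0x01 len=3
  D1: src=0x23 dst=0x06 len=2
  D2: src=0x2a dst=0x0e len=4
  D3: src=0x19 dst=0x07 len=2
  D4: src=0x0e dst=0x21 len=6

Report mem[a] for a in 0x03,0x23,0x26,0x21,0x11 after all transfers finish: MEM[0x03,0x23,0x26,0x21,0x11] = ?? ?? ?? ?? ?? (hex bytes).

MEM[0x03,0x23,0x26,0x21,0x11] = 83 f9 43 8b a6

D0: mem[0x01..0x03] <- [66 8d 83]
D1: mem[0x06..0x07] <- [67 24]
D2: mem[0x0e..0x11] <- [8b da f9 a6]
D3: mem[0x07..0x08] <- [1f 33]
D4: mem[0x21..0x26] <- [8b da f9 a6 c8 43]
query mem[0x03]=0x83, mem[0x23]=0xf9, mem[0x26]=0x43, mem[0x21]=0x8b, mem[0x11]=0xa6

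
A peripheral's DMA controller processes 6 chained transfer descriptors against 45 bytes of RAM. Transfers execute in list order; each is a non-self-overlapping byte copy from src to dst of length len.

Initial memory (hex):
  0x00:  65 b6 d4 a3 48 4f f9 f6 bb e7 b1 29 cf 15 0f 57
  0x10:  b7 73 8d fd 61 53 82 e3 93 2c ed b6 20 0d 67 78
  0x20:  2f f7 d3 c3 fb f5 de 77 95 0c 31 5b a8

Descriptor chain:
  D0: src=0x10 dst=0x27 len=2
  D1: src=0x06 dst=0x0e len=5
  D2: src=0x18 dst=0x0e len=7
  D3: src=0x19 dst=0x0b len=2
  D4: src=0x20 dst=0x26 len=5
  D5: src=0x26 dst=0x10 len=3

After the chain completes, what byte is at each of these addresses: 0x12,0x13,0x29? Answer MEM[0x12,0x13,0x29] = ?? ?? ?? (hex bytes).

MEM[0x12,0x13,0x29] = d3 0d c3

#0 dst[0x27+2] := {0xb7,0x73}
#1 dst[0x0e+5] := {0xf9,0xf6,0xbb,0xe7,0xb1}
#2 dst[0x0e+7] := {0x93,0x2c,0xed,0xb6,0x20,0x0d,0x67}
#3 dst[0x0b+2] := {0x2c,0xed}
#4 dst[0x26+5] := {0x2f,0xf7,0xd3,0xc3,0xfb}
#5 dst[0x10+3] := {0x2f,0xf7,0xd3}
query mem[0x12]=0xd3, mem[0x13]=0x0d, mem[0x29]=0xc3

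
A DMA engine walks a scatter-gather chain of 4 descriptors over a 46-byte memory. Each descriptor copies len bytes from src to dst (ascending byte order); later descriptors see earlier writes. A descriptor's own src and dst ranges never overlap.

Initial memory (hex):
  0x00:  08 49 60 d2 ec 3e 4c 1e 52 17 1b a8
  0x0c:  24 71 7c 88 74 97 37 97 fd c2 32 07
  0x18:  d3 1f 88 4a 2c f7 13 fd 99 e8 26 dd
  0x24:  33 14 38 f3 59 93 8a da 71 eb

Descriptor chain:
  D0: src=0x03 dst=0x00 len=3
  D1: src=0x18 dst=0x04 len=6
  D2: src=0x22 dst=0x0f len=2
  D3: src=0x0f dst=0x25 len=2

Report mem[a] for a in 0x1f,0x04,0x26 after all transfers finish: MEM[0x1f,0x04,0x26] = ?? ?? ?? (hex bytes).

MEM[0x1f,0x04,0x26] = fd d3 dd

  after D0: wrote 3B at 0x00 = d2ec3e
  after D1: wrote 6B at 0x04 = d31f884a2cf7
  after D2: wrote 2B at 0x0f = 26dd
  after D3: wrote 2B at 0x25 = 26dd
query mem[0x1f]=0xfd, mem[0x04]=0xd3, mem[0x26]=0xdd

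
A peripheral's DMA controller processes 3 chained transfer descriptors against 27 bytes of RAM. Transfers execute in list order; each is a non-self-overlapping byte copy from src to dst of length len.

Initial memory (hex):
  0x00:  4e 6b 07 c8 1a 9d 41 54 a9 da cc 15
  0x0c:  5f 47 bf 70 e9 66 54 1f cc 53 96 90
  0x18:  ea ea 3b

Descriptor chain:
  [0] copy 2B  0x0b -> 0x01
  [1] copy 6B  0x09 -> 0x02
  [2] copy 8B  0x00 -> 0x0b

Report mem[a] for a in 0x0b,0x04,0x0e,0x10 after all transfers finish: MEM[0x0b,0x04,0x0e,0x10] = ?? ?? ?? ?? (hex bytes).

MEM[0x0b,0x04,0x0e,0x10] = 4e 15 cc 5f

#0 dst[0x01+2] := {0x15,0x5f}
#1 dst[0x02+6] := {0xda,0xcc,0x15,0x5f,0x47,0xbf}
#2 dst[0x0b+8] := {0x4e,0x15,0xda,0xcc,0x15,0x5f,0x47,0xbf}
query mem[0x0b]=0x4e, mem[0x04]=0x15, mem[0x0e]=0xcc, mem[0x10]=0x5f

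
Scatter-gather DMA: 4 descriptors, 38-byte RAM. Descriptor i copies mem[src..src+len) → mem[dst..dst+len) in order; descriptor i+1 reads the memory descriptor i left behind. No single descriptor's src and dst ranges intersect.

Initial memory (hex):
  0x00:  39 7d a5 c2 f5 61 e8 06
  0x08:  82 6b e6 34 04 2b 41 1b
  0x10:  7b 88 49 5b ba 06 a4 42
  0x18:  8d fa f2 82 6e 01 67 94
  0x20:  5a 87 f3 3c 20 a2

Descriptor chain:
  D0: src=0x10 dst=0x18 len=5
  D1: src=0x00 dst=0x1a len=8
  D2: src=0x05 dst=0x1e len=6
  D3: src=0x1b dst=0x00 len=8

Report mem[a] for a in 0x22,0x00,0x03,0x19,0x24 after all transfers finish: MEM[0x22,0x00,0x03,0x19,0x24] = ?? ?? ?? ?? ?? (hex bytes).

#0 dst[0x18+5] := {0x7b,0x88,0x49,0x5b,0xba}
#1 dst[0x1a+8] := {0x39,0x7d,0xa5,0xc2,0xf5,0x61,0xe8,0x06}
#2 dst[0x1e+6] := {0x61,0xe8,0x06,0x82,0x6b,0xe6}
#3 dst[0x00+8] := {0x7d,0xa5,0xc2,0x61,0xe8,0x06,0x82,0x6b}
query mem[0x22]=0x6b, mem[0x00]=0x7d, mem[0x03]=0x61, mem[0x19]=0x88, mem[0x24]=0x20

MEM[0x22,0x00,0x03,0x19,0x24] = 6b 7d 61 88 20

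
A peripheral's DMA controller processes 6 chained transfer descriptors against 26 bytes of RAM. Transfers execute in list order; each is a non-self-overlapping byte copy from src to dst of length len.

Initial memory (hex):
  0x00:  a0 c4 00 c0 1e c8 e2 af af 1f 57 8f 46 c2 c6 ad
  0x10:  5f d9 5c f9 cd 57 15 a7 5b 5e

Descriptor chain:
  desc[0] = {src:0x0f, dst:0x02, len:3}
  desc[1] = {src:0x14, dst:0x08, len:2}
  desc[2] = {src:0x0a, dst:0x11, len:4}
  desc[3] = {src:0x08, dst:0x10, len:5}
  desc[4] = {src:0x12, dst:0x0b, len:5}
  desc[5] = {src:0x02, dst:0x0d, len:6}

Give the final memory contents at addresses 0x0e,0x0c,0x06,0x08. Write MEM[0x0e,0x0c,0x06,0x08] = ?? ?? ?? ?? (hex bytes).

#0 dst[0x02+3] := {0xad,0x5f,0xd9}
#1 dst[0x08+2] := {0xcd,0x57}
#2 dst[0x11+4] := {0x57,0x8f,0x46,0xc2}
#3 dst[0x10+5] := {0xcd,0x57,0x57,0x8f,0x46}
#4 dst[0x0b+5] := {0x57,0x8f,0x46,0x57,0x15}
#5 dst[0x0d+6] := {0xad,0x5f,0xd9,0xc8,0xe2,0xaf}
query mem[0x0e]=0x5f, mem[0x0c]=0x8f, mem[0x06]=0xe2, mem[0x08]=0xcd

MEM[0x0e,0x0c,0x06,0x08] = 5f 8f e2 cd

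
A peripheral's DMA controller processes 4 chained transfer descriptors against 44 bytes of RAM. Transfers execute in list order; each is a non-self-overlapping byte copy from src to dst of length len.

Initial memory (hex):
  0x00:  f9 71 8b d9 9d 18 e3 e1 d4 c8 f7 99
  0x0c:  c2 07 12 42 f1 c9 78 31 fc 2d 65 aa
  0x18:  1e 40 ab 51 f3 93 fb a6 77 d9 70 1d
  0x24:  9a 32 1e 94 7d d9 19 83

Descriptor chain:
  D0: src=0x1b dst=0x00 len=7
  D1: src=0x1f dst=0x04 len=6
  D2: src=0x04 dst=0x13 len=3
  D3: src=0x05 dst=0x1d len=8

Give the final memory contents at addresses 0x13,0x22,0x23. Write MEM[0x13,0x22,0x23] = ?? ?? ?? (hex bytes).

D0: mem[0x00..0x06] <- [51 f3 93 fb a6 77 d9]
D1: mem[0x04..0x09] <- [a6 77 d9 70 1d 9a]
D2: mem[0x13..0x15] <- [a6 77 d9]
D3: mem[0x1d..0x24] <- [77 d9 70 1d 9a f7 99 c2]
query mem[0x13]=0xa6, mem[0x22]=0xf7, mem[0x23]=0x99

MEM[0x13,0x22,0x23] = a6 f7 99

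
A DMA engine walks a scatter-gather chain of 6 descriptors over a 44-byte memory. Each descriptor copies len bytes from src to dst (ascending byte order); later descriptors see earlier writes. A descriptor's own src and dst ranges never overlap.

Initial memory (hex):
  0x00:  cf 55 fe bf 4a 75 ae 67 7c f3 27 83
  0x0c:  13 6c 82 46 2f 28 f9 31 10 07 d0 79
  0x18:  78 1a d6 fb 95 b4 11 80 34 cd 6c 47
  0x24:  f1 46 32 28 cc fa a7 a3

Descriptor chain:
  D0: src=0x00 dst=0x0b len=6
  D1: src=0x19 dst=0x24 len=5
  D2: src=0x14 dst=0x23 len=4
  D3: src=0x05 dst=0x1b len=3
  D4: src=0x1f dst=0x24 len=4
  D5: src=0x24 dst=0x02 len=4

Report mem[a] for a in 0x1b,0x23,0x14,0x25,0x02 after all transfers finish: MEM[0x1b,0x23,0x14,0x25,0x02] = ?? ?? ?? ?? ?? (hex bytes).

D0: mem[0x0b..0x10] <- [cf 55 fe bf 4a 75]
D1: mem[0x24..0x28] <- [1a d6 fb 95 b4]
D2: mem[0x23..0x26] <- [10 07 d0 79]
D3: mem[0x1b..0x1d] <- [75 ae 67]
D4: mem[0x24..0x27] <- [80 34 cd 6c]
D5: mem[0x02..0x05] <- [80 34 cd 6c]
query mem[0x1b]=0x75, mem[0x23]=0x10, mem[0x14]=0x10, mem[0x25]=0x34, mem[0x02]=0x80

MEM[0x1b,0x23,0x14,0x25,0x02] = 75 10 10 34 80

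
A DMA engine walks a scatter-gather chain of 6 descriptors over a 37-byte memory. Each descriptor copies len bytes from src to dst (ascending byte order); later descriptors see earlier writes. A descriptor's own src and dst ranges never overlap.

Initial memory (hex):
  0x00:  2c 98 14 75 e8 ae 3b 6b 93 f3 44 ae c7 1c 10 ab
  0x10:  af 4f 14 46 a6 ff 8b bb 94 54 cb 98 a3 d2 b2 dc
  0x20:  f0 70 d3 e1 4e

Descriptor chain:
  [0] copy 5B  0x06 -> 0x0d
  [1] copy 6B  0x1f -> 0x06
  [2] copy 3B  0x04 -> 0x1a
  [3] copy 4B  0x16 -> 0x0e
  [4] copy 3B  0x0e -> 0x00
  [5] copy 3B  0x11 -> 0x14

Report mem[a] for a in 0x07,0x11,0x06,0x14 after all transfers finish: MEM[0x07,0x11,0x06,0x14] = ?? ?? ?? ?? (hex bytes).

MEM[0x07,0x11,0x06,0x14] = f0 54 dc 54

D0: mem[0x0d..0x11] <- [3b 6b 93 f3 44]
D1: mem[0x06..0x0b] <- [dc f0 70 d3 e1 4e]
D2: mem[0x1a..0x1c] <- [e8 ae dc]
D3: mem[0x0e..0x11] <- [8b bb 94 54]
D4: mem[0x00..0x02] <- [8b bb 94]
D5: mem[0x14..0x16] <- [54 14 46]
query mem[0x07]=0xf0, mem[0x11]=0x54, mem[0x06]=0xdc, mem[0x14]=0x54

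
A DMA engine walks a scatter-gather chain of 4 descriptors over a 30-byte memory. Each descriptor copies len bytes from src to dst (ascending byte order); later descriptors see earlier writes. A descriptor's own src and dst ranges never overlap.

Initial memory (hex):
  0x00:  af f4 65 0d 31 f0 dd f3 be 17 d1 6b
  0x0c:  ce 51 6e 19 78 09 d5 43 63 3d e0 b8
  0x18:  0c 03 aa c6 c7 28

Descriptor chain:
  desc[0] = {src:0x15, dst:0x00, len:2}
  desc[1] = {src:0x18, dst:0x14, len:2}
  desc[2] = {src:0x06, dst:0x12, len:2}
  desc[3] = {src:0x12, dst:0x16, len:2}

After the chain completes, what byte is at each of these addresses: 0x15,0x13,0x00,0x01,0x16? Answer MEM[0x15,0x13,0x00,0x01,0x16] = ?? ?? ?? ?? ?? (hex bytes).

#0 dst[0x00+2] := {0x3d,0xe0}
#1 dst[0x14+2] := {0x0c,0x03}
#2 dst[0x12+2] := {0xdd,0xf3}
#3 dst[0x16+2] := {0xdd,0xf3}
query mem[0x15]=0x03, mem[0x13]=0xf3, mem[0x00]=0x3d, mem[0x01]=0xe0, mem[0x16]=0xdd

MEM[0x15,0x13,0x00,0x01,0x16] = 03 f3 3d e0 dd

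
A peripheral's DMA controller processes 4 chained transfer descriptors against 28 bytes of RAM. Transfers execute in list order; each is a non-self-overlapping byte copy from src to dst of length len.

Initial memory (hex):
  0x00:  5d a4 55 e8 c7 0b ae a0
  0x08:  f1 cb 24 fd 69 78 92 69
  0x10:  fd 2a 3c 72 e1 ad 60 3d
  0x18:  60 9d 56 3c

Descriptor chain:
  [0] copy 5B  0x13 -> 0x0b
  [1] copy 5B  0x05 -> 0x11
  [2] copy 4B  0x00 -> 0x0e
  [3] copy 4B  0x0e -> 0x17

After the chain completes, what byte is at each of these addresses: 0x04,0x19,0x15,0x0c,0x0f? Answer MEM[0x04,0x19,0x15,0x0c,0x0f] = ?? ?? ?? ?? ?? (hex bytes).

D0: mem[0x0b..0x0f] <- [72 e1 ad 60 3d]
D1: mem[0x11..0x15] <- [0b ae a0 f1 cb]
D2: mem[0x0e..0x11] <- [5d a4 55 e8]
D3: mem[0x17..0x1a] <- [5d a4 55 e8]
query mem[0x04]=0xc7, mem[0x19]=0x55, mem[0x15]=0xcb, mem[0x0c]=0xe1, mem[0x0f]=0xa4

MEM[0x04,0x19,0x15,0x0c,0x0f] = c7 55 cb e1 a4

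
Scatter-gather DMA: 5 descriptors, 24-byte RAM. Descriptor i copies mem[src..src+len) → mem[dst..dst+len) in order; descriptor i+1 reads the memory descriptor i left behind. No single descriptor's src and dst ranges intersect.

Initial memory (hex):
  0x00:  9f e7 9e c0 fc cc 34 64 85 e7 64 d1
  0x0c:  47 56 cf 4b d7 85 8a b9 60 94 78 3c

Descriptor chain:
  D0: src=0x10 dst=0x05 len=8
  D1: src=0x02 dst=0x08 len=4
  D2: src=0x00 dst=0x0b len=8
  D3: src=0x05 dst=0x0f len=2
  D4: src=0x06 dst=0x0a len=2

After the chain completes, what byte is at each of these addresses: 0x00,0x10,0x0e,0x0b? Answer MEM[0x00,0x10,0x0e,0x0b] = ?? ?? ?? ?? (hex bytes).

MEM[0x00,0x10,0x0e,0x0b] = 9f 85 c0 8a

  after D0: wrote 8B at 0x05 = d7858ab96094783c
  after D1: wrote 4B at 0x08 = 9ec0fcd7
  after D2: wrote 8B at 0x0b = 9fe79ec0fcd7858a
  after D3: wrote 2B at 0x0f = d785
  after D4: wrote 2B at 0x0a = 858a
query mem[0x00]=0x9f, mem[0x10]=0x85, mem[0x0e]=0xc0, mem[0x0b]=0x8a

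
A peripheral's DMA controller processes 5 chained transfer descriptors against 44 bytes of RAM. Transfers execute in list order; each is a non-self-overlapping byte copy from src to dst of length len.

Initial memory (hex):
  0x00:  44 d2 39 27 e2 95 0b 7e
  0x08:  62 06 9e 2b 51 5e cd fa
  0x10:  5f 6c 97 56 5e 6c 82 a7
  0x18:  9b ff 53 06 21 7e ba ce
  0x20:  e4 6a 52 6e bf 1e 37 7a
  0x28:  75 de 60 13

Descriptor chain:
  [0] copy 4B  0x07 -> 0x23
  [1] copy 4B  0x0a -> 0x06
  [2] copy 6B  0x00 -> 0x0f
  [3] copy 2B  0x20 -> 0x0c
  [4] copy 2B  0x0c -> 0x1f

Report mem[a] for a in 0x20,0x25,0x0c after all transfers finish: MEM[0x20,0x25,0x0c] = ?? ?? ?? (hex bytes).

MEM[0x20,0x25,0x0c] = 6a 06 e4

[0] 0x07->0x23 len=4 : 7e 62 06 9e
[1] 0x0a->0x06 len=4 : 9e 2b 51 5e
[2] 0x00->0x0f len=6 : 44 d2 39 27 e2 95
[3] 0x20->0x0c len=2 : e4 6a
[4] 0x0c->0x1f len=2 : e4 6a
query mem[0x20]=0x6a, mem[0x25]=0x06, mem[0x0c]=0xe4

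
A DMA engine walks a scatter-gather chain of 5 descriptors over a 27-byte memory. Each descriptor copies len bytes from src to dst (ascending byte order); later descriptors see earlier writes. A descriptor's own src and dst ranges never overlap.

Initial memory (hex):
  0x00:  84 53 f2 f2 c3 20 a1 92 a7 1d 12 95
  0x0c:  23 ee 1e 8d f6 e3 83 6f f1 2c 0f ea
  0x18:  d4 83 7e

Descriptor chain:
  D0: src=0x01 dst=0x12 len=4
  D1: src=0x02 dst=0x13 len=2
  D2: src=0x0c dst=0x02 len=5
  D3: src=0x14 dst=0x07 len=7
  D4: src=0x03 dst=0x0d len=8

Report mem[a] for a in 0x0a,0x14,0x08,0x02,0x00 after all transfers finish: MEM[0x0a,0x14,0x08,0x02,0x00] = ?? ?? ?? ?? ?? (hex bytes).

#0 dst[0x12+4] := {0x53,0xf2,0xf2,0xc3}
#1 dst[0x13+2] := {0xf2,0xf2}
#2 dst[0x02+5] := {0x23,0xee,0x1e,0x8d,0xf6}
#3 dst[0x07+7] := {0xf2,0xc3,0x0f,0xea,0xd4,0x83,0x7e}
#4 dst[0x0d+8] := {0xee,0x1e,0x8d,0xf6,0xf2,0xc3,0x0f,0xea}
query mem[0x0a]=0xea, mem[0x14]=0xea, mem[0x08]=0xc3, mem[0x02]=0x23, mem[0x00]=0x84

MEM[0x0a,0x14,0x08,0x02,0x00] = ea ea c3 23 84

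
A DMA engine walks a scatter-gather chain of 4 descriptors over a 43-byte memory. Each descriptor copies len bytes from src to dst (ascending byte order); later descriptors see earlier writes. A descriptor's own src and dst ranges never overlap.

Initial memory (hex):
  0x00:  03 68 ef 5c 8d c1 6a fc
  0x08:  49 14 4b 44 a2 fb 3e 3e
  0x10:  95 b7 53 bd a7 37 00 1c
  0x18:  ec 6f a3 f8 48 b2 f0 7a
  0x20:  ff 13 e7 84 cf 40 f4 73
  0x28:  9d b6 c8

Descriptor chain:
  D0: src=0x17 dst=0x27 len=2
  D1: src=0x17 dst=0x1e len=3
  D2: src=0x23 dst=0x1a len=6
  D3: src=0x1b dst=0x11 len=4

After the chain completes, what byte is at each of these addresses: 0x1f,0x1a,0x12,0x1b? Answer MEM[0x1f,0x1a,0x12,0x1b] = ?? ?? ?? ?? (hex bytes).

  after D0: wrote 2B at 0x27 = 1cec
  after D1: wrote 3B at 0x1e = 1cec6f
  after D2: wrote 6B at 0x1a = 84cf40f41cec
  after D3: wrote 4B at 0x11 = cf40f41c
query mem[0x1f]=0xec, mem[0x1a]=0x84, mem[0x12]=0x40, mem[0x1b]=0xcf

MEM[0x1f,0x1a,0x12,0x1b] = ec 84 40 cf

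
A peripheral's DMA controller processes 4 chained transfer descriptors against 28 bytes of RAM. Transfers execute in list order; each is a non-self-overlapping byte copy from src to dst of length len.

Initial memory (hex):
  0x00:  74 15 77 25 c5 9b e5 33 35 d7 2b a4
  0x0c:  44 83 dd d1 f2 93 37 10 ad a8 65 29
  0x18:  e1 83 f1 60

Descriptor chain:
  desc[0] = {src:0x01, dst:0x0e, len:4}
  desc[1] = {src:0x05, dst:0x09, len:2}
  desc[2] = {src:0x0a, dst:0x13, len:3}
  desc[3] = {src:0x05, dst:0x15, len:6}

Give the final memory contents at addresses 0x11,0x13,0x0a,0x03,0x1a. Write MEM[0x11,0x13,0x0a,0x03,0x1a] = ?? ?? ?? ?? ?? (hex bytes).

MEM[0x11,0x13,0x0a,0x03,0x1a] = c5 e5 e5 25 e5

[0] 0x01->0x0e len=4 : 15 77 25 c5
[1] 0x05->0x09 len=2 : 9b e5
[2] 0x0a->0x13 len=3 : e5 a4 44
[3] 0x05->0x15 len=6 : 9b e5 33 35 9b e5
query mem[0x11]=0xc5, mem[0x13]=0xe5, mem[0x0a]=0xe5, mem[0x03]=0x25, mem[0x1a]=0xe5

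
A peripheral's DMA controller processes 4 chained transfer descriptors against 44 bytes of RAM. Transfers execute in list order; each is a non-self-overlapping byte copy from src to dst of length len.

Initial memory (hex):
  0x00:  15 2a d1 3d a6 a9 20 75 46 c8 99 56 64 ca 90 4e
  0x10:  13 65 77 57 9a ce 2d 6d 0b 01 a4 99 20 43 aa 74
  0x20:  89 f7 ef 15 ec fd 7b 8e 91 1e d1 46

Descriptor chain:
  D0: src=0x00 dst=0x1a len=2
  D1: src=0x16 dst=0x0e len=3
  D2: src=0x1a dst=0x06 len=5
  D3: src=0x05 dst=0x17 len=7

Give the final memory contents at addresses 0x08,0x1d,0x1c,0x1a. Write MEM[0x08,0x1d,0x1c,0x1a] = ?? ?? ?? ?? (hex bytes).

MEM[0x08,0x1d,0x1c,0x1a] = 20 56 aa 20

#0 dst[0x1a+2] := {0x15,0x2a}
#1 dst[0x0e+3] := {0x2d,0x6d,0x0b}
#2 dst[0x06+5] := {0x15,0x2a,0x20,0x43,0xaa}
#3 dst[0x17+7] := {0xa9,0x15,0x2a,0x20,0x43,0xaa,0x56}
query mem[0x08]=0x20, mem[0x1d]=0x56, mem[0x1c]=0xaa, mem[0x1a]=0x20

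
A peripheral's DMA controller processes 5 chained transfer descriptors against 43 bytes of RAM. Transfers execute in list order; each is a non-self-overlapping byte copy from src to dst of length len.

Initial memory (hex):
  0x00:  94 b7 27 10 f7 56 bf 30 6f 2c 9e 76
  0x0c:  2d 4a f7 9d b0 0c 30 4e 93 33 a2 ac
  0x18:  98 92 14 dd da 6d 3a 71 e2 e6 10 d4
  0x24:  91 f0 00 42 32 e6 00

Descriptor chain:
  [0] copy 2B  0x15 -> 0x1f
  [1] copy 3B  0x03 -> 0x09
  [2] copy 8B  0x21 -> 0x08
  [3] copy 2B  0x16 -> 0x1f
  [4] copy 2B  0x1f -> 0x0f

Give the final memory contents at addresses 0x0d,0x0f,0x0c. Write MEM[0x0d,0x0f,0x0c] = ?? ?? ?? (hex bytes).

  after D0: wrote 2B at 0x1f = 33a2
  after D1: wrote 3B at 0x09 = 10f756
  after D2: wrote 8B at 0x08 = e610d491f0004232
  after D3: wrote 2B at 0x1f = a2ac
  after D4: wrote 2B at 0x0f = a2ac
query mem[0x0d]=0x00, mem[0x0f]=0xa2, mem[0x0c]=0xf0

MEM[0x0d,0x0f,0x0c] = 00 a2 f0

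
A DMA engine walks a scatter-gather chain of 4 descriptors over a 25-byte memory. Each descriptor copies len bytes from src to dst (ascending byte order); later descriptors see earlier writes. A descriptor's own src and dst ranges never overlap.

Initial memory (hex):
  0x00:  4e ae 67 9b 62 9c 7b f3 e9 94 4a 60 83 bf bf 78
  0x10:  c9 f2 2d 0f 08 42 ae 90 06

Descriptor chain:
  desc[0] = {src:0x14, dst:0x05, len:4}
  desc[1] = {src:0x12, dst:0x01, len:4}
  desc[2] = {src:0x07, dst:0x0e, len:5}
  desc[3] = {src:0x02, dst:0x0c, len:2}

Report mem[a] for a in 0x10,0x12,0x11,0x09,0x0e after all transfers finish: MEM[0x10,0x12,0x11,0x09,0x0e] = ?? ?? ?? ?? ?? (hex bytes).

D0: mem[0x05..0x08] <- [08 42 ae 90]
D1: mem[0x01..0x04] <- [2d 0f 08 42]
D2: mem[0x0e..0x12] <- [ae 90 94 4a 60]
D3: mem[0x0c..0x0d] <- [0f 08]
query mem[0x10]=0x94, mem[0x12]=0x60, mem[0x11]=0x4a, mem[0x09]=0x94, mem[0x0e]=0xae

MEM[0x10,0x12,0x11,0x09,0x0e] = 94 60 4a 94 ae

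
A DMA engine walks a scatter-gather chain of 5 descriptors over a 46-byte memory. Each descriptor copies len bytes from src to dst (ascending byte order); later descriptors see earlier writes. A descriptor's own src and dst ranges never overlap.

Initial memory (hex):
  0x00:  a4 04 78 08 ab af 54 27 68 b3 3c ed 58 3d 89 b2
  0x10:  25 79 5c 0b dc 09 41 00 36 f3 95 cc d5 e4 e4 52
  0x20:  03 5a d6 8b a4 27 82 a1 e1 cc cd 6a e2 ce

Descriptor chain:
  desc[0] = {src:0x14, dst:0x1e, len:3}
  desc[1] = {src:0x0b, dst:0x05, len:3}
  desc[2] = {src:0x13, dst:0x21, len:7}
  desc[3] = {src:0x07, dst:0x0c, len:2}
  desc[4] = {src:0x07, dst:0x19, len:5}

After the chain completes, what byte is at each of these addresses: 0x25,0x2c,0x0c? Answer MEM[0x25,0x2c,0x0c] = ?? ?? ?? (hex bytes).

MEM[0x25,0x2c,0x0c] = 00 e2 3d

[0] 0x14->0x1e len=3 : dc 09 41
[1] 0x0b->0x05 len=3 : ed 58 3d
[2] 0x13->0x21 len=7 : 0b dc 09 41 00 36 f3
[3] 0x07->0x0c len=2 : 3d 68
[4] 0x07->0x19 len=5 : 3d 68 b3 3c ed
query mem[0x25]=0x00, mem[0x2c]=0xe2, mem[0x0c]=0x3d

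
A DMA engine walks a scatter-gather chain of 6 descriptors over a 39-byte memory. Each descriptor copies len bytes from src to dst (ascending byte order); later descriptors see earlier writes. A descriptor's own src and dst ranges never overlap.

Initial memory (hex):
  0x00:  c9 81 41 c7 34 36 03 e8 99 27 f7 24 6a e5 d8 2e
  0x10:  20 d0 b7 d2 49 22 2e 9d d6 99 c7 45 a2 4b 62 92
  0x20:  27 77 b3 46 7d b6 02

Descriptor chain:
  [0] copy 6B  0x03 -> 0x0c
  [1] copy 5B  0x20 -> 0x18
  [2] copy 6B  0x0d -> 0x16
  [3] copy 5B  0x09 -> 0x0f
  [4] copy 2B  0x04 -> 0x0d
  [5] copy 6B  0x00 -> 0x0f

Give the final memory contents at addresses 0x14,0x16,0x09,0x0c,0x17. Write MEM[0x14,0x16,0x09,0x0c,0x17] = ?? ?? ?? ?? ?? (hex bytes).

#0 dst[0x0c+6] := {0xc7,0x34,0x36,0x03,0xe8,0x99}
#1 dst[0x18+5] := {0x27,0x77,0xb3,0x46,0x7d}
#2 dst[0x16+6] := {0x34,0x36,0x03,0xe8,0x99,0xb7}
#3 dst[0x0f+5] := {0x27,0xf7,0x24,0xc7,0x34}
#4 dst[0x0d+2] := {0x34,0x36}
#5 dst[0x0f+6] := {0xc9,0x81,0x41,0xc7,0x34,0x36}
query mem[0x14]=0x36, mem[0x16]=0x34, mem[0x09]=0x27, mem[0x0c]=0xc7, mem[0x17]=0x36

MEM[0x14,0x16,0x09,0x0c,0x17] = 36 34 27 c7 36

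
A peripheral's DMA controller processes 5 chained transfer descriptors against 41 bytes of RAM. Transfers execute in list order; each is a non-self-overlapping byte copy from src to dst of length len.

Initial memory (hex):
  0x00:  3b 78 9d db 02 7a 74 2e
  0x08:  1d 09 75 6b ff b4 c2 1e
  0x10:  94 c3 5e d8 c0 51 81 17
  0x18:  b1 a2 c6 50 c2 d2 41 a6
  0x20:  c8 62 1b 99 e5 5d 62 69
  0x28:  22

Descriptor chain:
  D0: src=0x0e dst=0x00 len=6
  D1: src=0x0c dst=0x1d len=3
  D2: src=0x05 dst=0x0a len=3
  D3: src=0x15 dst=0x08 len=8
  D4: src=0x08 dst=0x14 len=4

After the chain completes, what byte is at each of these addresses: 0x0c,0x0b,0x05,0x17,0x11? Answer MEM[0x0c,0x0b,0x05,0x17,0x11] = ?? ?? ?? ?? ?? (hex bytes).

D0: mem[0x00..0x05] <- [c2 1e 94 c3 5e d8]
D1: mem[0x1d..0x1f] <- [ff b4 c2]
D2: mem[0x0a..0x0c] <- [d8 74 2e]
D3: mem[0x08..0x0f] <- [51 81 17 b1 a2 c6 50 c2]
D4: mem[0x14..0x17] <- [51 81 17 b1]
query mem[0x0c]=0xa2, mem[0x0b]=0xb1, mem[0x05]=0xd8, mem[0x17]=0xb1, mem[0x11]=0xc3

MEM[0x0c,0x0b,0x05,0x17,0x11] = a2 b1 d8 b1 c3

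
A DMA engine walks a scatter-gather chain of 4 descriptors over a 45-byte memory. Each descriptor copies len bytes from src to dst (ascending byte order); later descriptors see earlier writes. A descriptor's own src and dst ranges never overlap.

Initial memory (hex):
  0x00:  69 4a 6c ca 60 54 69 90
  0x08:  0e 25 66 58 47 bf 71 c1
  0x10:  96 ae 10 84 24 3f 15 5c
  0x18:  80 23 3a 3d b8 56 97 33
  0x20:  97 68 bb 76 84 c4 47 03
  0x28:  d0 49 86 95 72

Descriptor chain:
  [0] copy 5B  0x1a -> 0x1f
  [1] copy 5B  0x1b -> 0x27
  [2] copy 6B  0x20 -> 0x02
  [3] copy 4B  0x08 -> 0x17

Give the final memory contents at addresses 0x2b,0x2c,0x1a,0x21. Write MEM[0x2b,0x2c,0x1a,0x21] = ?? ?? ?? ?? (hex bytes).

MEM[0x2b,0x2c,0x1a,0x21] = 3a 72 58 b8

  after D0: wrote 5B at 0x1f = 3a3db85697
  after D1: wrote 5B at 0x27 = 3db856973a
  after D2: wrote 6B at 0x02 = 3db8569784c4
  after D3: wrote 4B at 0x17 = 0e256658
query mem[0x2b]=0x3a, mem[0x2c]=0x72, mem[0x1a]=0x58, mem[0x21]=0xb8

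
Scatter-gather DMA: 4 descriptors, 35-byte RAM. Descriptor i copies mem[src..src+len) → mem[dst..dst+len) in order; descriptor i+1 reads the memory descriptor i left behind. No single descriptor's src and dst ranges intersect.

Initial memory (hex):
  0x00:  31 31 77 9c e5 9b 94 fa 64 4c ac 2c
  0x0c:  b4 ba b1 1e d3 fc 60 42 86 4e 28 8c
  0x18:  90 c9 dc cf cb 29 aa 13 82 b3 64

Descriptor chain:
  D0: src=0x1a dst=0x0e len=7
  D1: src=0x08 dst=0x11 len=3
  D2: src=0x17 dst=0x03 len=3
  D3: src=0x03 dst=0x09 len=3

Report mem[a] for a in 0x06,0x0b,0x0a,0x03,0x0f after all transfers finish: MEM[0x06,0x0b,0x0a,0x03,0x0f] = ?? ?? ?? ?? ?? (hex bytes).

D0: mem[0x0e..0x14] <- [dc cf cb 29 aa 13 82]
D1: mem[0x11..0x13] <- [64 4c ac]
D2: mem[0x03..0x05] <- [8c 90 c9]
D3: mem[0x09..0x0b] <- [8c 90 c9]
query mem[0x06]=0x94, mem[0x0b]=0xc9, mem[0x0a]=0x90, mem[0x03]=0x8c, mem[0x0f]=0xcf

MEM[0x06,0x0b,0x0a,0x03,0x0f] = 94 c9 90 8c cf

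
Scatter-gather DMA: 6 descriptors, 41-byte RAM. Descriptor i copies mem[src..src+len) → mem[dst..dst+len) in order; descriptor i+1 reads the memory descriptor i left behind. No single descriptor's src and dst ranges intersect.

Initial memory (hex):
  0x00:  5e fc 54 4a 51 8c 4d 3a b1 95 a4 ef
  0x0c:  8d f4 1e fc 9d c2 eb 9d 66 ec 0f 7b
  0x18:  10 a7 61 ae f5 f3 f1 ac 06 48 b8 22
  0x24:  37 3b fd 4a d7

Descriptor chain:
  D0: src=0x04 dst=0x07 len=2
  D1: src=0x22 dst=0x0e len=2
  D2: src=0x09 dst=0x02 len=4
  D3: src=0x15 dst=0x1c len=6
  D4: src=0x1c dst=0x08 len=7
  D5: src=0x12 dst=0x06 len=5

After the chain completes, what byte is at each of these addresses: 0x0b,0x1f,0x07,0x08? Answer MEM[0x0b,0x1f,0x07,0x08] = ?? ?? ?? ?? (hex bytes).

[0] 0x04->0x07 len=2 : 51 8c
[1] 0x22->0x0e len=2 : b8 22
[2] 0x09->0x02 len=4 : 95 a4 ef 8d
[3] 0x15->0x1c len=6 : ec 0f 7b 10 a7 61
[4] 0x1c->0x08 len=7 : ec 0f 7b 10 a7 61 b8
[5] 0x12->0x06 len=5 : eb 9d 66 ec 0f
query mem[0x0b]=0x10, mem[0x1f]=0x10, mem[0x07]=0x9d, mem[0x08]=0x66

MEM[0x0b,0x1f,0x07,0x08] = 10 10 9d 66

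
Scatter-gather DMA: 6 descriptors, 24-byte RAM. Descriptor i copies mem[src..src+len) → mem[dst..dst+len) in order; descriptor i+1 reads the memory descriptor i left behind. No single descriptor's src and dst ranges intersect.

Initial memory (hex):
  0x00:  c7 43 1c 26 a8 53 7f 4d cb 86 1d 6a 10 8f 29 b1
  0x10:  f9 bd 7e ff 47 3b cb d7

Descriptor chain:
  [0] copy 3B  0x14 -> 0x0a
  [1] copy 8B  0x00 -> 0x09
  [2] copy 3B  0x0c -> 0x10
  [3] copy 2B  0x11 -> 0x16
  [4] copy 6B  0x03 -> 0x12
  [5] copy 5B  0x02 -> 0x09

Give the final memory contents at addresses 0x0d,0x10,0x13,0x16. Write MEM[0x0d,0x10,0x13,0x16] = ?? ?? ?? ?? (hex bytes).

#0 dst[0x0a+3] := {0x47,0x3b,0xcb}
#1 dst[0x09+8] := {0xc7,0x43,0x1c,0x26,0xa8,0x53,0x7f,0x4d}
#2 dst[0x10+3] := {0x26,0xa8,0x53}
#3 dst[0x16+2] := {0xa8,0x53}
#4 dst[0x12+6] := {0x26,0xa8,0x53,0x7f,0x4d,0xcb}
#5 dst[0x09+5] := {0x1c,0x26,0xa8,0x53,0x7f}
query mem[0x0d]=0x7f, mem[0x10]=0x26, mem[0x13]=0xa8, mem[0x16]=0x4d

MEM[0x0d,0x10,0x13,0x16] = 7f 26 a8 4d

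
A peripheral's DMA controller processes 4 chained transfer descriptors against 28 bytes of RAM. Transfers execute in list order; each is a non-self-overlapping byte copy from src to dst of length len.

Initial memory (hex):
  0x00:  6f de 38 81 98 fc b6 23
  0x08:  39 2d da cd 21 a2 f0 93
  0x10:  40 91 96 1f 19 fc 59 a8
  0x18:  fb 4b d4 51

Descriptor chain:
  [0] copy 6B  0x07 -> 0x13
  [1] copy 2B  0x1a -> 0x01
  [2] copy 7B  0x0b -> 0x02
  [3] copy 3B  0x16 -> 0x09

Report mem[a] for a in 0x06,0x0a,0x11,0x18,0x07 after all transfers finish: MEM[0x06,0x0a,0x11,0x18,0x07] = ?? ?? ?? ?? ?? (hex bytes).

MEM[0x06,0x0a,0x11,0x18,0x07] = 93 cd 91 21 40

#0 dst[0x13+6] := {0x23,0x39,0x2d,0xda,0xcd,0x21}
#1 dst[0x01+2] := {0xd4,0x51}
#2 dst[0x02+7] := {0xcd,0x21,0xa2,0xf0,0x93,0x40,0x91}
#3 dst[0x09+3] := {0xda,0xcd,0x21}
query mem[0x06]=0x93, mem[0x0a]=0xcd, mem[0x11]=0x91, mem[0x18]=0x21, mem[0x07]=0x40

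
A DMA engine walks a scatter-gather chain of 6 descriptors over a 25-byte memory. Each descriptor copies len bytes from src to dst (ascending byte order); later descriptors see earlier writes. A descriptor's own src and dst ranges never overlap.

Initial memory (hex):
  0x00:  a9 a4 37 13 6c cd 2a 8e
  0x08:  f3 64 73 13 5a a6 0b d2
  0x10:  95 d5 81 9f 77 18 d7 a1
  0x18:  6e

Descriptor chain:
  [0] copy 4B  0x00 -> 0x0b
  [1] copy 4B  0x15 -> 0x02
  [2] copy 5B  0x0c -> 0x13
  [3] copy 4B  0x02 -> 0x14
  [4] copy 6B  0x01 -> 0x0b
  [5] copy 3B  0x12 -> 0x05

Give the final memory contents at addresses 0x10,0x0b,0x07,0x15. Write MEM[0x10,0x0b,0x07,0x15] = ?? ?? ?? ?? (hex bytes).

MEM[0x10,0x0b,0x07,0x15] = 2a a4 18 d7

[0] 0x00->0x0b len=4 : a9 a4 37 13
[1] 0x15->0x02 len=4 : 18 d7 a1 6e
[2] 0x0c->0x13 len=5 : a4 37 13 d2 95
[3] 0x02->0x14 len=4 : 18 d7 a1 6e
[4] 0x01->0x0b len=6 : a4 18 d7 a1 6e 2a
[5] 0x12->0x05 len=3 : 81 a4 18
query mem[0x10]=0x2a, mem[0x0b]=0xa4, mem[0x07]=0x18, mem[0x15]=0xd7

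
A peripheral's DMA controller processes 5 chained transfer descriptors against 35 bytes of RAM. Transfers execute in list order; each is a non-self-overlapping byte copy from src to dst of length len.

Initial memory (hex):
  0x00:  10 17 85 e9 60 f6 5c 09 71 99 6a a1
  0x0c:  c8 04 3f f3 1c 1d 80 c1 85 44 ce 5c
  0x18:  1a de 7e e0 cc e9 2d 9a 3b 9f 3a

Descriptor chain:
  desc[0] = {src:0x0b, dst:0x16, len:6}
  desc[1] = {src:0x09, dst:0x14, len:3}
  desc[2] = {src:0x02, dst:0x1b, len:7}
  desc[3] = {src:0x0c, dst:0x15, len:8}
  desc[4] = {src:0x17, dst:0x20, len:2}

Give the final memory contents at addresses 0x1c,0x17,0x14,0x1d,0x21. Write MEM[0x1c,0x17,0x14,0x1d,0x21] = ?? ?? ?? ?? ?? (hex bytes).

MEM[0x1c,0x17,0x14,0x1d,0x21] = c1 3f 99 60 f3

D0: mem[0x16..0x1b] <- [a1 c8 04 3f f3 1c]
D1: mem[0x14..0x16] <- [99 6a a1]
D2: mem[0x1b..0x21] <- [85 e9 60 f6 5c 09 71]
D3: mem[0x15..0x1c] <- [c8 04 3f f3 1c 1d 80 c1]
D4: mem[0x20..0x21] <- [3f f3]
query mem[0x1c]=0xc1, mem[0x17]=0x3f, mem[0x14]=0x99, mem[0x1d]=0x60, mem[0x21]=0xf3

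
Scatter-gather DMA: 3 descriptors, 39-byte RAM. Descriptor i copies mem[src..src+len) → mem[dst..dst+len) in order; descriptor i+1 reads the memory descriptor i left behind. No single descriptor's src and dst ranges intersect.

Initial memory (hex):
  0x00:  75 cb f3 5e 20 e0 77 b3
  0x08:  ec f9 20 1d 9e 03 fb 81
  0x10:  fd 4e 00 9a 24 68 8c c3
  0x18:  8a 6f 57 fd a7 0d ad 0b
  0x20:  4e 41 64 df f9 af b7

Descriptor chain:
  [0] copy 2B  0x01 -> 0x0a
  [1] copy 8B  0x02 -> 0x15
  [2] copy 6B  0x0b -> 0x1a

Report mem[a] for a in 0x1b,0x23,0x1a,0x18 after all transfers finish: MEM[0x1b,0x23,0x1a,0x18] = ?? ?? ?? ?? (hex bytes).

MEM[0x1b,0x23,0x1a,0x18] = 9e df f3 e0

  after D0: wrote 2B at 0x0a = cbf3
  after D1: wrote 8B at 0x15 = f35e20e077b3ecf9
  after D2: wrote 6B at 0x1a = f39e03fb81fd
query mem[0x1b]=0x9e, mem[0x23]=0xdf, mem[0x1a]=0xf3, mem[0x18]=0xe0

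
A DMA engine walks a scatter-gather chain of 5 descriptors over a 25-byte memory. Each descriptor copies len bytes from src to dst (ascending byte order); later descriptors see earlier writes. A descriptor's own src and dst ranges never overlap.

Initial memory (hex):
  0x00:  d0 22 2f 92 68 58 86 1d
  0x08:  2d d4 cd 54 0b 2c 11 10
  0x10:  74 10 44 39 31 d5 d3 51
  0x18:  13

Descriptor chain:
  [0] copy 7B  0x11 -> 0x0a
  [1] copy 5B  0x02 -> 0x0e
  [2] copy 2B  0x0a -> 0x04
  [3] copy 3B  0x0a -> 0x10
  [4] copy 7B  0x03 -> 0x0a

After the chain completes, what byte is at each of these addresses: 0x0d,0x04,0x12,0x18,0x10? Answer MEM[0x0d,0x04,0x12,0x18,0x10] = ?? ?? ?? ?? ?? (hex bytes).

MEM[0x0d,0x04,0x12,0x18,0x10] = 86 10 39 13 d4

D0: mem[0x0a..0x10] <- [10 44 39 31 d5 d3 51]
D1: mem[0x0e..0x12] <- [2f 92 68 58 86]
D2: mem[0x04..0x05] <- [10 44]
D3: mem[0x10..0x12] <- [10 44 39]
D4: mem[0x0a..0x10] <- [92 10 44 86 1d 2d d4]
query mem[0x0d]=0x86, mem[0x04]=0x10, mem[0x12]=0x39, mem[0x18]=0x13, mem[0x10]=0xd4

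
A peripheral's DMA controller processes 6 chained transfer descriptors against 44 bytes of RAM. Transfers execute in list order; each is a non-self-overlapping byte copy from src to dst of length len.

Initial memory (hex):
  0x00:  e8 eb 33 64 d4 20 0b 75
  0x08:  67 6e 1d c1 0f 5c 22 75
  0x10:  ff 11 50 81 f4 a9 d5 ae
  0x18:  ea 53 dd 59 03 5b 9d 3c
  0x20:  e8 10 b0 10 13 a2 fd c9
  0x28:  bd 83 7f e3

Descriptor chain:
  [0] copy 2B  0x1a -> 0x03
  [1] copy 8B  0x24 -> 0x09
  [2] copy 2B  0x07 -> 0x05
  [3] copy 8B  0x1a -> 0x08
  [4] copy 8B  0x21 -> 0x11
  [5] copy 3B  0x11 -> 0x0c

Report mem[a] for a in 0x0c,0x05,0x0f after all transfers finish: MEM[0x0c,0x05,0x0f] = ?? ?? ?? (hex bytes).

[0] 0x1a->0x03 len=2 : dd 59
[1] 0x24->0x09 len=8 : 13 a2 fd c9 bd 83 7f e3
[2] 0x07->0x05 len=2 : 75 67
[3] 0x1a->0x08 len=8 : dd 59 03 5b 9d 3c e8 10
[4] 0x21->0x11 len=8 : 10 b0 10 13 a2 fd c9 bd
[5] 0x11->0x0c len=3 : 10 b0 10
query mem[0x0c]=0x10, mem[0x05]=0x75, mem[0x0f]=0x10

MEM[0x0c,0x05,0x0f] = 10 75 10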